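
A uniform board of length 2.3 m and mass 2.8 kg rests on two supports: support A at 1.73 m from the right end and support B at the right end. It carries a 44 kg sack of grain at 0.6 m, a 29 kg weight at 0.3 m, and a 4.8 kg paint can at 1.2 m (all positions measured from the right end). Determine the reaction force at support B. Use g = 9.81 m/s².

Take moments about support A.
Beam weight: 2.8 × 9.81 = 27.47 N down at 1.15 m → arm 0.58 m, τ = 27.47 × 0.58 = 15.93 N·m clockwise.
Sack of grain: 44 × 9.81 = 431.6 N down at 0.6 m → arm 1.13 m, τ = 431.6 × 1.13 = 487.7 N·m clockwise.
Weight: 29 × 9.81 = 284.5 N down at 0.3 m → arm 1.43 m, τ = 284.5 × 1.43 = 406.8 N·m clockwise.
Paint can: 4.8 × 9.81 = 47.09 N down at 1.2 m → arm 0.53 m, τ = 47.09 × 0.53 = 24.96 N·m clockwise.
Net load moment about support A = 935.4 N·m clockwise.
Reaction R at support B is upward at 0 m, arm 1.73 m → moment R × 1.73 counterclockwise.
Setting net torque to zero: R × 1.73 = 935.4 → R = 541 N.

R_B ≈ 541 N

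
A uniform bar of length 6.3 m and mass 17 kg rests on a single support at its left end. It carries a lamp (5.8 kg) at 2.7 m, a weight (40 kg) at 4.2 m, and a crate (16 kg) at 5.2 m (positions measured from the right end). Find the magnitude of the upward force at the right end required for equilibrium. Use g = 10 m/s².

F ≈ 279 N

Take moments about the left end.
Beam weight: 17 × 10 = 170 N down at 3.15 m → arm 3.15 m, τ = 170 × 3.15 = 535.5 N·m clockwise.
Lamp: 5.8 × 10 = 58 N down at 2.7 m → arm 3.6 m, τ = 58 × 3.6 = 208.8 N·m clockwise.
Weight: 40 × 10 = 400 N down at 4.2 m → arm 2.1 m, τ = 400 × 2.1 = 840 N·m clockwise.
Crate: 16 × 10 = 160 N down at 5.2 m → arm 1.1 m, τ = 160 × 1.1 = 176 N·m clockwise.
Net moment of the loads = 1760 N·m clockwise.
The upward force F acts at the right end, arm 6.3 m, giving F × 6.3 counterclockwise.
Setting net torque to zero: F × 6.3 = 1760 → F = 1760 / 6.3 = 279 N.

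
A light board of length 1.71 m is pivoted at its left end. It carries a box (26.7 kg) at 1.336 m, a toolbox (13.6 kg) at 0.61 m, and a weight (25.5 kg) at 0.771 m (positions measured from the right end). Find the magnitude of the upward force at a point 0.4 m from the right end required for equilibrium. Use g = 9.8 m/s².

Choose the left end as the axis so the unknown pivot reaction has zero arm there.
Box: 26.7 × 9.8 = 261.7 N down at 1.336 m → arm 0.374 m, τ = 261.7 × 0.374 = 97.88 N·m clockwise.
Toolbox: 13.6 × 9.8 = 133.3 N down at 0.61 m → arm 1.1 m, τ = 133.3 × 1.1 = 146.6 N·m clockwise.
Weight: 25.5 × 9.8 = 249.9 N down at 0.771 m → arm 0.939 m, τ = 249.9 × 0.939 = 234.7 N·m clockwise.
Net moment of the loads = 479.2 N·m clockwise.
The upward force F acts at a point 0.4 m from the right end, arm 1.31 m, giving F × 1.31 counterclockwise.
Setting net torque to zero: F × 1.31 = 479.2 → F = 479.2 / 1.31 = 366 N.

F ≈ 366 N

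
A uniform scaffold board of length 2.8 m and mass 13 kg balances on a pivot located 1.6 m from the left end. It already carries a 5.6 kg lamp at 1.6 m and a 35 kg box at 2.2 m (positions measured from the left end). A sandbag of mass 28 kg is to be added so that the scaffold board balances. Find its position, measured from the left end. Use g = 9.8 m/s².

x ≈ 0.943 m from the left end

Choose the pivot (at 1.6 m from the left end) as the axis so the support reaction has zero arm there.
Beam weight: 13 × 9.8 = 127.4 N down at 1.4 m → arm 0.2 m, τ = 127.4 × 0.2 = 25.48 N·m counterclockwise.
Lamp: acts at the pivot, moment arm 0 → no torque.
Box: 35 × 9.8 = 343 N down at 2.2 m → arm 0.6 m, τ = 343 × 0.6 = 205.8 N·m clockwise.
Net moment of existing loads = 180.3 N·m clockwise.
The sandbag weighs 28 × 9.8 = 274.4 N and must supply an equal counterclockwise moment, so its lever arm about the pivot is 180.3 / 274.4 = 0.657 m.
That puts it at 1.6 − 0.657 = 0.943 m from the left end.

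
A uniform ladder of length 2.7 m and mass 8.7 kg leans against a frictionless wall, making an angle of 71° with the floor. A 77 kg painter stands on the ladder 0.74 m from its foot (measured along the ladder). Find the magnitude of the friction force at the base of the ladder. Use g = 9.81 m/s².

f ≈ 86 N

Sum moments about the foot of the ladder (the floor normal and friction both act there and drop out).
Ladder weight 8.7×9.81 = 85.35 N acts at 1.35 m along the ladder; its horizontal arm is 1.35·cos71° = 0.4395 m → τ = 37.51 N·m clockwise.
Painter: 77×9.81 = 755.4 N at 0.74 m → arm 0.2409 m → τ = 182 N·m clockwise.
Wall normal N acts horizontally at the top; its moment arm is the height L sinθ = 2.7·sin71° = 2.553 m, counterclockwise.
Setting net torque to zero: N × 2.553 = 219.5 → N = 86 N.
ΣFx = 0: friction at the foot balances the wall's push, so f = N_wall = 86 N.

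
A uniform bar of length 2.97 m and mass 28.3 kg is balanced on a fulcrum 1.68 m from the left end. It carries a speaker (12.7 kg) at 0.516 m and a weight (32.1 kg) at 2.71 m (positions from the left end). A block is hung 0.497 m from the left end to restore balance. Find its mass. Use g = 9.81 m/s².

Take moments about the fulcrum (at 1.68 m from the left end).
Beam weight: 28.3 × 9.81 = 277.6 N down at 1.485 m → arm 0.195 m, τ = 277.6 × 0.195 = 54.13 N·m counterclockwise.
Speaker: 12.7 × 9.81 = 124.6 N down at 0.516 m → arm 1.164 m, τ = 124.6 × 1.164 = 145 N·m counterclockwise.
Weight: 32.1 × 9.81 = 314.9 N down at 2.71 m → arm 1.03 m, τ = 314.9 × 1.03 = 324.3 N·m clockwise.
Net moment of known loads = 125.2 N·m clockwise.
An unknown mass m at 0.497 m has arm 1.183 m; its moment is m·g·1.183 counterclockwise.
Setting net torque to zero: m × 9.81 × 1.183 = 125.2 → m = 125.2 / (9.81 × 1.183) = 10.8 kg.

m ≈ 10.8 kg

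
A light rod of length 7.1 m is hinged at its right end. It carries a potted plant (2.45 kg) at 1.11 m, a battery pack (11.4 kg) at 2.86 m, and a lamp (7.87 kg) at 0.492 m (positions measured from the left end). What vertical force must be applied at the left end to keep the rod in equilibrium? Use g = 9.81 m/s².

About the right end:
Potted plant: 2.45 × 9.81 = 24.03 N down at 1.11 m → arm 5.99 m, τ = 24.03 × 5.99 = 143.9 N·m counterclockwise.
Battery pack: 11.4 × 9.81 = 111.8 N down at 2.86 m → arm 4.24 m, τ = 111.8 × 4.24 = 474 N·m counterclockwise.
Lamp: 7.87 × 9.81 = 77.2 N down at 0.492 m → arm 6.608 m, τ = 77.2 × 6.608 = 510.1 N·m counterclockwise.
Net moment of the loads = 1128 N·m counterclockwise.
The upward force F acts at the left end, arm 7.1 m, giving F × 7.1 clockwise.
Setting net torque to zero: F × 7.1 = 1128 → F = 1128 / 7.1 = 159 N.

F ≈ 159 N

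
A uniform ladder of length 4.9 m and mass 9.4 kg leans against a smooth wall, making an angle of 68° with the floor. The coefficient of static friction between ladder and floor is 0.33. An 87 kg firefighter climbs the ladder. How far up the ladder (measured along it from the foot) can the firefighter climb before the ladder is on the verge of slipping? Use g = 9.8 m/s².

About the foot of the ladder:
Ladder weight 9.4×9.8 = 92.12 N acts at 2.45 m along the ladder; its horizontal arm is 2.45·cos68° = 0.9178 m → τ = 84.55 N·m clockwise.
Firefighter weight 87×9.8 = 852.6 N at distance d → arm d·cos68° → τ = 852.6·d·0.3746 clockwise.
Wall normal N at the top has arm L sinθ = 4.543 m counterclockwise, so Στ = 0 gives N·4.543 = 84.55 + 319.4·d.
ΣFy = 0 ⇒ N_floor = 944.7 N, so the maximum friction is μ_s·N_floor = 0.33×944.7 = 311.8 N. ΣFx = 0 ⇒ N_wall = f, so at the slipping point N = 311.8 N.
Substituting: 311.8×4.543 = 84.55 + 319.4·d ⇒ d = (1417 − 84.55) / 319.4 = 4.17 m.

d ≈ 4.17 m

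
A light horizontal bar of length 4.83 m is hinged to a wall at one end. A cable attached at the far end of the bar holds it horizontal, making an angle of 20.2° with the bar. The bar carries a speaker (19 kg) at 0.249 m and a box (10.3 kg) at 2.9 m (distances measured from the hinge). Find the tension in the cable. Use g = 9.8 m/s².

Sum moments about the hinge (the unknown hinge reaction has zero arm there).
Speaker: 19 × 9.8 = 186.2 N down at 0.249 m → arm 0.249 m, τ = 186.2 × 0.249 = 46.36 N·m clockwise.
Box: 10.3 × 9.8 = 100.9 N down at 2.9 m → arm 2.9 m, τ = 100.9 × 2.9 = 292.6 N·m clockwise.
Total clockwise load moment = 339 N·m.
The cable tension T acts at 4.83 m; only its component perpendicular to the bar, T sinθ, produces torque. sin 20.2° = 0.3453.
For rotational equilibrium, T × 4.83 × 0.3453 = 339, so T = 339 / 1.668 = 203 N.

T ≈ 203 N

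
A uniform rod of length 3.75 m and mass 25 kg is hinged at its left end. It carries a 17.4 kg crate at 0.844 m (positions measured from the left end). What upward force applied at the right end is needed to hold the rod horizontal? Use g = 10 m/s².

F ≈ 164 N

Take moments about the left end.
Beam weight: 25 × 10 = 250 N down at 1.875 m → arm 1.875 m, τ = 250 × 1.875 = 468.8 N·m clockwise.
Crate: 17.4 × 10 = 174 N down at 0.844 m → arm 0.844 m, τ = 174 × 0.844 = 146.9 N·m clockwise.
Net moment of the loads = 615.7 N·m clockwise.
The upward force F acts at the right end, arm 3.75 m, giving F × 3.75 counterclockwise.
For rotational equilibrium, F × 3.75 = 615.7, so F = 615.7 / 3.75 = 164 N.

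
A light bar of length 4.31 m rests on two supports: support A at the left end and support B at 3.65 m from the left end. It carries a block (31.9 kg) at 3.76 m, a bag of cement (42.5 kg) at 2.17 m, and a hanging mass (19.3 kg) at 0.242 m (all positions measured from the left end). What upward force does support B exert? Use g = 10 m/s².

R_B ≈ 594 N

About support A:
Block: 31.9 × 10 = 319 N down at 3.76 m → arm 3.76 m, τ = 319 × 3.76 = 1199 N·m clockwise.
Bag of cement: 42.5 × 10 = 425 N down at 2.17 m → arm 2.17 m, τ = 425 × 2.17 = 922.2 N·m clockwise.
Hanging mass: 19.3 × 10 = 193 N down at 0.242 m → arm 0.242 m, τ = 193 × 0.242 = 46.71 N·m clockwise.
Net load moment about support A = 2168 N·m clockwise.
Reaction R at support B is upward at 3.65 m, arm 3.65 m → moment R × 3.65 counterclockwise.
For rotational equilibrium, R × 3.65 = 2168, so R = 594 N.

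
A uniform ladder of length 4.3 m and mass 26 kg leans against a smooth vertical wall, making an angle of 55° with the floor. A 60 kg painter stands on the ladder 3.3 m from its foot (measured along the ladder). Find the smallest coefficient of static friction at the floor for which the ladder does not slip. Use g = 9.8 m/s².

Sum moments about the foot of the ladder (the floor normal and friction both act there and drop out).
Ladder weight 26×9.8 = 254.8 N acts at 2.15 m along the ladder; its horizontal arm is 2.15·cos55° = 1.233 m → τ = 314.2 N·m clockwise.
Painter: 60×9.8 = 588 N at 3.3 m → arm 1.893 m → τ = 1113 N·m clockwise.
Wall normal N acts horizontally at the top; its moment arm is the height L sinθ = 4.3·sin55° = 3.522 m, counterclockwise.
Balancing moments: N × 3.522 = 1427, giving N = 405.2 N.
ΣFx = 0 ⇒ f = N_wall = 405.2 N. ΣFy = 0 ⇒ N_floor = 842.8 N.
μ_min = f / N_floor = 405.2 / 842.8 = 0.481.

μ_min ≈ 0.481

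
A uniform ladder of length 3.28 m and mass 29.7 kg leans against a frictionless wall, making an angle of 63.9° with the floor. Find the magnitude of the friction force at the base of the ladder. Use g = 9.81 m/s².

Taking torques about the foot of the ladder:
Ladder weight 29.7×9.81 = 291.4 N acts at 1.64 m along the ladder; its horizontal arm is 1.64·cos63.9° = 0.7215 m → τ = 210.2 N·m clockwise.
Wall normal N acts horizontally at the top; its moment arm is the height L sinθ = 3.28·sin63.9° = 2.946 m, counterclockwise.
Setting net torque to zero: N × 2.946 = 210.2 → N = 71.4 N.
ΣFx = 0: friction at the foot balances the wall's push, so f = N_wall = 71.4 N.

f ≈ 71.4 N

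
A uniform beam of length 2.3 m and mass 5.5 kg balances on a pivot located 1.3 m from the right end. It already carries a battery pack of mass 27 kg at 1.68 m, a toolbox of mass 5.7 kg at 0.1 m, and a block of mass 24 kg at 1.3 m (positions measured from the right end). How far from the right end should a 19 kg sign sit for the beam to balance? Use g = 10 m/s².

x ≈ 1.16 m from the right end

Choose the pivot (at 1.3 m from the right end) as the axis so the support reaction has zero arm there.
Beam weight: 5.5 × 10 = 55 N down at 1.15 m → arm 0.15 m, τ = 55 × 0.15 = 8.25 N·m clockwise.
Battery pack: 27 × 10 = 270 N down at 1.68 m → arm 0.38 m, τ = 270 × 0.38 = 102.6 N·m counterclockwise.
Toolbox: 5.7 × 10 = 57 N down at 0.1 m → arm 1.2 m, τ = 57 × 1.2 = 68.4 N·m clockwise.
Block: acts at the pivot, moment arm 0 → no torque.
Net moment of existing loads = 25.95 N·m counterclockwise.
The sign weighs 19 × 10 = 190 N and must supply an equal clockwise moment, so its lever arm about the pivot is 25.95 / 190 = 0.137 m.
That puts it at 1.3 − 0.137 = 1.16 m from the right end.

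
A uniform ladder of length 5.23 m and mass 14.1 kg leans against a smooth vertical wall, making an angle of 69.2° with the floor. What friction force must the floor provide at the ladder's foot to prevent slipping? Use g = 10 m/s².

About the foot of the ladder:
Ladder weight 14.1×10 = 141 N acts at 2.615 m along the ladder; its horizontal arm is 2.615·cos69.2° = 0.9286 m → τ = 130.9 N·m clockwise.
Wall normal N acts horizontally at the top; its moment arm is the height L sinθ = 5.23·sin69.2° = 4.889 m, counterclockwise.
Setting net torque to zero: N × 4.889 = 130.9 → N = 26.8 N.
ΣFx = 0: friction at the foot balances the wall's push, so f = N_wall = 26.8 N.

f ≈ 26.8 N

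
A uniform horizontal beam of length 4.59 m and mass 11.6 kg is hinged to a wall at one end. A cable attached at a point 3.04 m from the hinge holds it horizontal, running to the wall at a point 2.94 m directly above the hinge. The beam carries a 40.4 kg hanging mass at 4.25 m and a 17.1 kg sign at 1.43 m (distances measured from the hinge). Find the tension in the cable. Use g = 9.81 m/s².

Take moments about the hinge.
Beam weight: 11.6 × 9.81 = 113.8 N down at 2.295 m → arm 2.295 m, τ = 113.8 × 2.295 = 261.2 N·m clockwise.
Hanging mass: 40.4 × 9.81 = 396.3 N down at 4.25 m → arm 4.25 m, τ = 396.3 × 4.25 = 1684 N·m clockwise.
Sign: 17.1 × 9.81 = 167.8 N down at 1.43 m → arm 1.43 m, τ = 167.8 × 1.43 = 240 N·m clockwise.
Total clockwise load moment = 2185 N·m.
The cable tension T acts at 3.04 m; only its component perpendicular to the beam, T sinθ, produces torque. sinθ = h/√(h²+d²) = 2.94/√(2.94²+3.04²) = 0.6952.
Στ = 0 ⇒ T × 3.04 × 0.6952 = 2185 ⇒ T = 2185 / 2.113 = 1030 N.

T ≈ 1030 N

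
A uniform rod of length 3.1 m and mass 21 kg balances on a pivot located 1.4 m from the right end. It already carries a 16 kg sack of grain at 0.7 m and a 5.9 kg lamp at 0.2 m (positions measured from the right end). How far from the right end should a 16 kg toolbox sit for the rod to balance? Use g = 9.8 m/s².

Take moments about the pivot (at 1.4 m from the right end).
Beam weight: 21 × 9.8 = 205.8 N down at 1.55 m → arm 0.15 m, τ = 205.8 × 0.15 = 30.87 N·m counterclockwise.
Sack of grain: 16 × 9.8 = 156.8 N down at 0.7 m → arm 0.7 m, τ = 156.8 × 0.7 = 109.8 N·m clockwise.
Lamp: 5.9 × 9.8 = 57.82 N down at 0.2 m → arm 1.2 m, τ = 57.82 × 1.2 = 69.38 N·m clockwise.
Net moment of existing loads = 148.3 N·m clockwise.
The toolbox weighs 16 × 9.8 = 156.8 N and must supply an equal counterclockwise moment, so its lever arm about the pivot is 148.3 / 156.8 = 0.946 m.
That puts it at 1.4 + 0.946 = 2.35 m from the right end.

x ≈ 2.35 m from the right end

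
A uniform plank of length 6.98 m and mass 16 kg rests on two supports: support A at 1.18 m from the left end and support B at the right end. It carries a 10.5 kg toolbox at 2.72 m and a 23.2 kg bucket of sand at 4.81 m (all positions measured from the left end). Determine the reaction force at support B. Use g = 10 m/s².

R_B ≈ 237 N

Choose support A as the axis so its reaction then has zero moment arm.
Beam weight: 16 × 10 = 160 N down at 3.49 m → arm 2.31 m, τ = 160 × 2.31 = 369.6 N·m clockwise.
Toolbox: 10.5 × 10 = 105 N down at 2.72 m → arm 1.54 m, τ = 105 × 1.54 = 161.7 N·m clockwise.
Bucket of sand: 23.2 × 10 = 232 N down at 4.81 m → arm 3.63 m, τ = 232 × 3.63 = 842.2 N·m clockwise.
Net load moment about support A = 1374 N·m clockwise.
Reaction R at support B is upward at 6.98 m, arm 5.8 m → moment R × 5.8 counterclockwise.
Setting net torque to zero: R × 5.8 = 1374 → R = 237 N.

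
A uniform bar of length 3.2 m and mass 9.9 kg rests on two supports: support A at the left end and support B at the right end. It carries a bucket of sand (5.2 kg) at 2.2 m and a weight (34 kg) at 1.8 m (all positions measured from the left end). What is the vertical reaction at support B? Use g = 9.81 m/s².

R_B ≈ 271 N

About support A:
Beam weight: 9.9 × 9.81 = 97.12 N down at 1.6 m → arm 1.6 m, τ = 97.12 × 1.6 = 155.4 N·m clockwise.
Bucket of sand: 5.2 × 9.81 = 51.01 N down at 2.2 m → arm 2.2 m, τ = 51.01 × 2.2 = 112.2 N·m clockwise.
Weight: 34 × 9.81 = 333.5 N down at 1.8 m → arm 1.8 m, τ = 333.5 × 1.8 = 600.3 N·m clockwise.
Net load moment about support A = 867.9 N·m clockwise.
Reaction R at support B is upward at 3.2 m, arm 3.2 m → moment R × 3.2 counterclockwise.
Στ = 0 ⇒ R × 3.2 = 867.9 ⇒ R = 271 N.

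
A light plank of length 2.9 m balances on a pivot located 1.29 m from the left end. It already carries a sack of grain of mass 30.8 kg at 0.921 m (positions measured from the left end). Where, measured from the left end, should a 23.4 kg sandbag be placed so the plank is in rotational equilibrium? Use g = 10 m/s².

Take moments about the pivot (at 1.29 m from the left end).
Sack of grain: 30.8 × 10 = 308 N down at 0.921 m → arm 0.369 m, τ = 308 × 0.369 = 113.7 N·m counterclockwise.
Net moment of existing loads = 113.7 N·m counterclockwise.
The sandbag weighs 23.4 × 10 = 234 N and must supply an equal clockwise moment, so its lever arm about the pivot is 113.7 / 234 = 0.486 m.
That puts it at 1.29 + 0.486 = 1.78 m from the left end.

x ≈ 1.78 m from the left end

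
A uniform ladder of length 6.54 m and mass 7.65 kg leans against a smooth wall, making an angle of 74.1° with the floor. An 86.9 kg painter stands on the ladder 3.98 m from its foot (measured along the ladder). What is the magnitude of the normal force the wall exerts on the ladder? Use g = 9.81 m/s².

N_wall ≈ 158 N

Take moments about the foot of the ladder.
Ladder weight 7.65×9.81 = 75.05 N acts at 3.27 m along the ladder; its horizontal arm is 3.27·cos74.1° = 0.8958 m → τ = 67.23 N·m clockwise.
Painter: 86.9×9.81 = 852.5 N at 3.98 m → arm 1.09 m → τ = 929.2 N·m clockwise.
Wall normal N acts horizontally at the top; its moment arm is the height L sinθ = 6.54·sin74.1° = 6.29 m, counterclockwise.
Balancing moments: N × 6.29 = 996.4, giving N = 158 N.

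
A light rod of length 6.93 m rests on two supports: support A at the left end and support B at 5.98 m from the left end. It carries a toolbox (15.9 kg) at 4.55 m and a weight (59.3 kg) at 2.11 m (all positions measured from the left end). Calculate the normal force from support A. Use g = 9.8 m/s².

R_A ≈ 413 N

Take moments about support B.
Toolbox: 15.9 × 9.8 = 155.8 N down at 4.55 m → arm 1.43 m, τ = 155.8 × 1.43 = 222.8 N·m counterclockwise.
Weight: 59.3 × 9.8 = 581.1 N down at 2.11 m → arm 3.87 m, τ = 581.1 × 3.87 = 2249 N·m counterclockwise.
Net load moment about support B = 2472 N·m counterclockwise.
Reaction R at support A is upward at 0 m, arm 5.98 m → moment R × 5.98 clockwise.
Στ = 0 ⇒ R × 5.98 = 2472 ⇒ R = 413 N.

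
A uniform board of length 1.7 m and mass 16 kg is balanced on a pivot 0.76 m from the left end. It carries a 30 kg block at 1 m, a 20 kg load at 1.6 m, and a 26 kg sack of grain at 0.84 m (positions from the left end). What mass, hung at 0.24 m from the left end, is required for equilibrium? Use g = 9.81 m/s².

About the pivot (at 0.76 m from the left end):
Beam weight: 16 × 9.81 = 157 N down at 0.85 m → arm 0.09 m, τ = 157 × 0.09 = 14.13 N·m clockwise.
Block: 30 × 9.81 = 294.3 N down at 1 m → arm 0.24 m, τ = 294.3 × 0.24 = 70.63 N·m clockwise.
Load: 20 × 9.81 = 196.2 N down at 1.6 m → arm 0.84 m, τ = 196.2 × 0.84 = 164.8 N·m clockwise.
Sack of grain: 26 × 9.81 = 255.1 N down at 0.84 m → arm 0.08 m, τ = 255.1 × 0.08 = 20.41 N·m clockwise.
Net moment of known loads = 270 N·m clockwise.
An unknown mass m at 0.24 m has arm 0.52 m; its moment is m·g·0.52 counterclockwise.
Setting net torque to zero: m × 9.81 × 0.52 = 270 → m = 270 / (9.81 × 0.52) = 52.9 kg.

m ≈ 52.9 kg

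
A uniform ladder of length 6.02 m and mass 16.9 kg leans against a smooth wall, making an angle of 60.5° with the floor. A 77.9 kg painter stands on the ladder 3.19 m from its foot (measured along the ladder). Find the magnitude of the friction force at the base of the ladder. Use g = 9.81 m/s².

f ≈ 276 N

Taking torques about the foot of the ladder:
Ladder weight 16.9×9.81 = 165.8 N acts at 3.01 m along the ladder; its horizontal arm is 3.01·cos60.5° = 1.482 m → τ = 245.7 N·m clockwise.
Painter: 77.9×9.81 = 764.2 N at 3.19 m → arm 1.571 m → τ = 1201 N·m clockwise.
Wall normal N acts horizontally at the top; its moment arm is the height L sinθ = 6.02·sin60.5° = 5.24 m, counterclockwise.
Στ = 0 ⇒ N × 5.24 = 1447 ⇒ N = 276 N.
ΣFx = 0: friction at the foot balances the wall's push, so f = N_wall = 276 N.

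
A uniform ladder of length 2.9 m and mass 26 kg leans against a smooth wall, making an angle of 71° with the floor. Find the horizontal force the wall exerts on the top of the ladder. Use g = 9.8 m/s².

N_wall ≈ 43.9 N

Choose the foot of the ladder as the axis so the floor normal and friction both act there and drop out.
Ladder weight 26×9.8 = 254.8 N acts at 1.45 m along the ladder; its horizontal arm is 1.45·cos71° = 0.4721 m → τ = 120.3 N·m clockwise.
Wall normal N acts horizontally at the top; its moment arm is the height L sinθ = 2.9·sin71° = 2.742 m, counterclockwise.
Στ = 0 ⇒ N × 2.742 = 120.3 ⇒ N = 43.9 N.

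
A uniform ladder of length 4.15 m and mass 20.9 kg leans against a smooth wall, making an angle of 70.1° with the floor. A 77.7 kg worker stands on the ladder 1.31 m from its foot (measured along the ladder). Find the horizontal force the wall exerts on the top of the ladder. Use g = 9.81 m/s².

Taking torques about the foot of the ladder:
Ladder weight 20.9×9.81 = 205 N acts at 2.075 m along the ladder; its horizontal arm is 2.075·cos70.1° = 0.7063 m → τ = 144.8 N·m clockwise.
Worker: 77.7×9.81 = 762.2 N at 1.31 m → arm 0.4459 m → τ = 339.9 N·m clockwise.
Wall normal N acts horizontally at the top; its moment arm is the height L sinθ = 4.15·sin70.1° = 3.902 m, counterclockwise.
Balancing moments: N × 3.902 = 484.7, giving N = 124 N.

N_wall ≈ 124 N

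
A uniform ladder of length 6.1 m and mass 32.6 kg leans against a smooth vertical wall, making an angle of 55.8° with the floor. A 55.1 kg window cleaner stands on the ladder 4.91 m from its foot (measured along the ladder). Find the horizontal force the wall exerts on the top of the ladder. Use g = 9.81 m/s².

N_wall ≈ 404 N

Sum moments about the foot of the ladder (the floor normal and friction both act there and drop out).
Ladder weight 32.6×9.81 = 319.8 N acts at 3.05 m along the ladder; its horizontal arm is 3.05·cos55.8° = 1.714 m → τ = 548.1 N·m clockwise.
Window cleaner: 55.1×9.81 = 540.5 N at 4.91 m → arm 2.76 m → τ = 1492 N·m clockwise.
Wall normal N acts horizontally at the top; its moment arm is the height L sinθ = 6.1·sin55.8° = 5.045 m, counterclockwise.
For rotational equilibrium, N × 5.045 = 2040, so N = 404 N.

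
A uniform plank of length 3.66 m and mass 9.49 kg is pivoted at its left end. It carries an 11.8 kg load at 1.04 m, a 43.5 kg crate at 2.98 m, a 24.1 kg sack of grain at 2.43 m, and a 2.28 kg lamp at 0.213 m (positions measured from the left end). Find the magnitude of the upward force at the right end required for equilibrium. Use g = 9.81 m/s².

Sum moments about the left end (the unknown pivot reaction has zero arm there).
Beam weight: 9.49 × 9.81 = 93.1 N down at 1.83 m → arm 1.83 m, τ = 93.1 × 1.83 = 170.4 N·m clockwise.
Load: 11.8 × 9.81 = 115.8 N down at 1.04 m → arm 1.04 m, τ = 115.8 × 1.04 = 120.4 N·m clockwise.
Crate: 43.5 × 9.81 = 426.7 N down at 2.98 m → arm 2.98 m, τ = 426.7 × 2.98 = 1272 N·m clockwise.
Sack of grain: 24.1 × 9.81 = 236.4 N down at 2.43 m → arm 2.43 m, τ = 236.4 × 2.43 = 574.5 N·m clockwise.
Lamp: 2.28 × 9.81 = 22.37 N down at 0.213 m → arm 0.213 m, τ = 22.37 × 0.213 = 4.765 N·m clockwise.
Net moment of the loads = 2142 N·m clockwise.
The upward force F acts at the right end, arm 3.66 m, giving F × 3.66 counterclockwise.
Στ = 0 ⇒ F × 3.66 = 2142 ⇒ F = 2142 / 3.66 = 585 N.

F ≈ 585 N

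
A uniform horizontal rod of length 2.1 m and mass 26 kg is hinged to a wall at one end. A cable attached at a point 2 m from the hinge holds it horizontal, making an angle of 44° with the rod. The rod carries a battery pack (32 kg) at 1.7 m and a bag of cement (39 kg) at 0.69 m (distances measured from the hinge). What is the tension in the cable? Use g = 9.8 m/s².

T ≈ 766 N

Sum moments about the hinge (the unknown hinge reaction has zero arm there).
Beam weight: 26 × 9.8 = 254.8 N down at 1.05 m → arm 1.05 m, τ = 254.8 × 1.05 = 267.5 N·m clockwise.
Battery pack: 32 × 9.8 = 313.6 N down at 1.7 m → arm 1.7 m, τ = 313.6 × 1.7 = 533.1 N·m clockwise.
Bag of cement: 39 × 9.8 = 382.2 N down at 0.69 m → arm 0.69 m, τ = 382.2 × 0.69 = 263.7 N·m clockwise.
Total clockwise load moment = 1064 N·m.
The cable tension T acts at 2 m; only its component perpendicular to the rod, T sinθ, produces torque. sin 44° = 0.6947.
Στ = 0 ⇒ T × 2 × 0.6947 = 1064 ⇒ T = 1064 / 1.389 = 766 N.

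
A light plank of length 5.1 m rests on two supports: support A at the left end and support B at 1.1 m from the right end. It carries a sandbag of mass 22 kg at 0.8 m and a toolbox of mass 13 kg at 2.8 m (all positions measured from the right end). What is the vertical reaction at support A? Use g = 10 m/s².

Taking torques about support B:
Sandbag: 22 × 10 = 220 N down at 0.8 m → arm 0.3 m, τ = 220 × 0.3 = 66 N·m clockwise.
Toolbox: 13 × 10 = 130 N down at 2.8 m → arm 1.7 m, τ = 130 × 1.7 = 221 N·m counterclockwise.
Net load moment about support B = 155 N·m counterclockwise.
Reaction R at support A is upward at 5.1 m, arm 4 m → moment R × 4 clockwise.
Στ = 0 ⇒ R × 4 = 155 ⇒ R = 38.8 N.

R_A ≈ 38.8 N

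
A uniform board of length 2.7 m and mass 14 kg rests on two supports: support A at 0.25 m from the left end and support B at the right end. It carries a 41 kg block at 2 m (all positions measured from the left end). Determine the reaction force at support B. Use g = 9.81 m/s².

Take moments about support A.
Beam weight: 14 × 9.81 = 137.3 N down at 1.35 m → arm 1.1 m, τ = 137.3 × 1.1 = 151 N·m clockwise.
Block: 41 × 9.81 = 402.2 N down at 2 m → arm 1.75 m, τ = 402.2 × 1.75 = 703.9 N·m clockwise.
Net load moment about support A = 854.9 N·m clockwise.
Reaction R at support B is upward at 2.7 m, arm 2.45 m → moment R × 2.45 counterclockwise.
Στ = 0 ⇒ R × 2.45 = 854.9 ⇒ R = 349 N.

R_B ≈ 349 N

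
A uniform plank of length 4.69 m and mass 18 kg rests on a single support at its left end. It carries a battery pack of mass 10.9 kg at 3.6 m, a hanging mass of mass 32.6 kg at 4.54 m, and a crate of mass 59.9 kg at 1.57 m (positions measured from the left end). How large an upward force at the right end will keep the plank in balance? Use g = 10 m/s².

Choose the left end as the axis so the unknown pivot reaction has zero arm there.
Beam weight: 18 × 10 = 180 N down at 2.345 m → arm 2.345 m, τ = 180 × 2.345 = 422.1 N·m clockwise.
Battery pack: 10.9 × 10 = 109 N down at 3.6 m → arm 3.6 m, τ = 109 × 3.6 = 392.4 N·m clockwise.
Hanging mass: 32.6 × 10 = 326 N down at 4.54 m → arm 4.54 m, τ = 326 × 4.54 = 1480 N·m clockwise.
Crate: 59.9 × 10 = 599 N down at 1.57 m → arm 1.57 m, τ = 599 × 1.57 = 940.4 N·m clockwise.
Net moment of the loads = 3235 N·m clockwise.
The upward force F acts at the right end, arm 4.69 m, giving F × 4.69 counterclockwise.
For rotational equilibrium, F × 4.69 = 3235, so F = 3235 / 4.69 = 690 N.

F ≈ 690 N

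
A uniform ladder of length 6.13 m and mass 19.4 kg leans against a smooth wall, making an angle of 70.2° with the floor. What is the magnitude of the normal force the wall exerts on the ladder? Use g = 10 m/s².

Take moments about the foot of the ladder.
Ladder weight 19.4×10 = 194 N acts at 3.065 m along the ladder; its horizontal arm is 3.065·cos70.2° = 1.038 m → τ = 201.4 N·m clockwise.
Wall normal N acts horizontally at the top; its moment arm is the height L sinθ = 6.13·sin70.2° = 5.768 m, counterclockwise.
Balancing moments: N × 5.768 = 201.4, giving N = 34.9 N.

N_wall ≈ 34.9 N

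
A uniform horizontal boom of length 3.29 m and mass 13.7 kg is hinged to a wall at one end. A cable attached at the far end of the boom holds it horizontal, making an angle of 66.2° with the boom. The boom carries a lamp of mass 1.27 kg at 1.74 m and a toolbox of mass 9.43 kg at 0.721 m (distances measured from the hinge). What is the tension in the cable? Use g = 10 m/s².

Take moments about the hinge.
Beam weight: 13.7 × 10 = 137 N down at 1.645 m → arm 1.645 m, τ = 137 × 1.645 = 225.4 N·m clockwise.
Lamp: 1.27 × 10 = 12.7 N down at 1.74 m → arm 1.74 m, τ = 12.7 × 1.74 = 22.1 N·m clockwise.
Toolbox: 9.43 × 10 = 94.3 N down at 0.721 m → arm 0.721 m, τ = 94.3 × 0.721 = 67.99 N·m clockwise.
Total clockwise load moment = 315.5 N·m.
The cable tension T acts at 3.29 m; only its component perpendicular to the boom, T sinθ, produces torque. sin 66.2° = 0.915.
Στ = 0 ⇒ T × 3.29 × 0.915 = 315.5 ⇒ T = 315.5 / 3.01 = 105 N.

T ≈ 105 N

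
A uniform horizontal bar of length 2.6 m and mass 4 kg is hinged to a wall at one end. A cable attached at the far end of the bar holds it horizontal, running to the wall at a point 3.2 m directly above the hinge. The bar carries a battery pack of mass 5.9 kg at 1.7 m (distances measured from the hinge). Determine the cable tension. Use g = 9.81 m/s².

Choose the hinge as the axis so the unknown hinge reaction has zero arm there.
Beam weight: 4 × 9.81 = 39.24 N down at 1.3 m → arm 1.3 m, τ = 39.24 × 1.3 = 51.01 N·m clockwise.
Battery pack: 5.9 × 9.81 = 57.88 N down at 1.7 m → arm 1.7 m, τ = 57.88 × 1.7 = 98.4 N·m clockwise.
Total clockwise load moment = 149.4 N·m.
The cable tension T acts at 2.6 m; only its component perpendicular to the bar, T sinθ, produces torque. sinθ = h/√(h²+d²) = 3.2/√(3.2²+2.6²) = 0.7761.
Setting net torque to zero: T × 2.6 × 0.7761 = 149.4 → T = 149.4 / 2.018 = 74 N.

T ≈ 74 N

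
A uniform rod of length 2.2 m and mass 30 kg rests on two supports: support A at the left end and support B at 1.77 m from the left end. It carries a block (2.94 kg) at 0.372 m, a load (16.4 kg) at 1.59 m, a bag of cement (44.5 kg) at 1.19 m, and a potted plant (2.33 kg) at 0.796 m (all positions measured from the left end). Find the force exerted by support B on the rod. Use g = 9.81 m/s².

Take moments about support A.
Beam weight: 30 × 9.81 = 294.3 N down at 1.1 m → arm 1.1 m, τ = 294.3 × 1.1 = 323.7 N·m clockwise.
Block: 2.94 × 9.81 = 28.84 N down at 0.372 m → arm 0.372 m, τ = 28.84 × 0.372 = 10.73 N·m clockwise.
Load: 16.4 × 9.81 = 160.9 N down at 1.59 m → arm 1.59 m, τ = 160.9 × 1.59 = 255.8 N·m clockwise.
Bag of cement: 44.5 × 9.81 = 436.5 N down at 1.19 m → arm 1.19 m, τ = 436.5 × 1.19 = 519.4 N·m clockwise.
Potted plant: 2.33 × 9.81 = 22.86 N down at 0.796 m → arm 0.796 m, τ = 22.86 × 0.796 = 18.2 N·m clockwise.
Net load moment about support A = 1128 N·m clockwise.
Reaction R at support B is upward at 1.77 m, arm 1.77 m → moment R × 1.77 counterclockwise.
For rotational equilibrium, R × 1.77 = 1128, so R = 637 N.

R_B ≈ 637 N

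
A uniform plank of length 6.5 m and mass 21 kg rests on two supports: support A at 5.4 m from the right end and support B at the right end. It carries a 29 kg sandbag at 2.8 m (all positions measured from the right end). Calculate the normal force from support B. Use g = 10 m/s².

R_B ≈ 223 N

Take moments about support A.
Beam weight: 21 × 10 = 210 N down at 3.25 m → arm 2.15 m, τ = 210 × 2.15 = 451.5 N·m clockwise.
Sandbag: 29 × 10 = 290 N down at 2.8 m → arm 2.6 m, τ = 290 × 2.6 = 754 N·m clockwise.
Net load moment about support A = 1206 N·m clockwise.
Reaction R at support B is upward at 0 m, arm 5.4 m → moment R × 5.4 counterclockwise.
For rotational equilibrium, R × 5.4 = 1206, so R = 223 N.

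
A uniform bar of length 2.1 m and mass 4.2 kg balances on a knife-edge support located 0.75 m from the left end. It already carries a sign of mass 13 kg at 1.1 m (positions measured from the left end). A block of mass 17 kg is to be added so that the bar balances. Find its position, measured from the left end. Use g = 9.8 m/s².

x ≈ 0.408 m from the left end

Choose the knife-edge support (at 0.75 m from the left end) as the axis so the support reaction has zero arm there.
Beam weight: 4.2 × 9.8 = 41.16 N down at 1.05 m → arm 0.3 m, τ = 41.16 × 0.3 = 12.35 N·m clockwise.
Sign: 13 × 9.8 = 127.4 N down at 1.1 m → arm 0.35 m, τ = 127.4 × 0.35 = 44.59 N·m clockwise.
Net moment of existing loads = 56.94 N·m clockwise.
The block weighs 17 × 9.8 = 166.6 N and must supply an equal counterclockwise moment, so its lever arm about the knife-edge support is 56.94 / 166.6 = 0.342 m.
That puts it at 0.75 − 0.342 = 0.408 m from the left end.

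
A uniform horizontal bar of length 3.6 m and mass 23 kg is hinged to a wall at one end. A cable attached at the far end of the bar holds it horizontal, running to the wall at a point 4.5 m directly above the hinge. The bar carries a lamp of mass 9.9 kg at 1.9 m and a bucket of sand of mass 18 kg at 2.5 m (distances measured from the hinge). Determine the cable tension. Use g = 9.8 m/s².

Choose the hinge as the axis so the unknown hinge reaction has zero arm there.
Beam weight: 23 × 9.8 = 225.4 N down at 1.8 m → arm 1.8 m, τ = 225.4 × 1.8 = 405.7 N·m clockwise.
Lamp: 9.9 × 9.8 = 97.02 N down at 1.9 m → arm 1.9 m, τ = 97.02 × 1.9 = 184.3 N·m clockwise.
Bucket of sand: 18 × 9.8 = 176.4 N down at 2.5 m → arm 2.5 m, τ = 176.4 × 2.5 = 441 N·m clockwise.
Total clockwise load moment = 1031 N·m.
The cable tension T acts at 3.6 m; only its component perpendicular to the bar, T sinθ, produces torque. sinθ = h/√(h²+d²) = 4.5/√(4.5²+3.6²) = 0.7809.
Balancing moments: T × 3.6 × 0.7809 = 1031, giving T = 1031 / 2.811 = 367 N.

T ≈ 367 N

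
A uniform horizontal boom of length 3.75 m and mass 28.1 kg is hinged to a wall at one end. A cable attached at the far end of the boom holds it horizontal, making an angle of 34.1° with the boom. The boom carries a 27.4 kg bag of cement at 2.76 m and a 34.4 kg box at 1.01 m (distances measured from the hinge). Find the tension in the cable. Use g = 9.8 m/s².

T ≈ 760 N

Take moments about the hinge.
Beam weight: 28.1 × 9.8 = 275.4 N down at 1.875 m → arm 1.875 m, τ = 275.4 × 1.875 = 516.4 N·m clockwise.
Bag of cement: 27.4 × 9.8 = 268.5 N down at 2.76 m → arm 2.76 m, τ = 268.5 × 2.76 = 741.1 N·m clockwise.
Box: 34.4 × 9.8 = 337.1 N down at 1.01 m → arm 1.01 m, τ = 337.1 × 1.01 = 340.5 N·m clockwise.
Total clockwise load moment = 1598 N·m.
The cable tension T acts at 3.75 m; only its component perpendicular to the boom, T sinθ, produces torque. sin 34.1° = 0.5606.
Balancing moments: T × 3.75 × 0.5606 = 1598, giving T = 1598 / 2.102 = 760 N.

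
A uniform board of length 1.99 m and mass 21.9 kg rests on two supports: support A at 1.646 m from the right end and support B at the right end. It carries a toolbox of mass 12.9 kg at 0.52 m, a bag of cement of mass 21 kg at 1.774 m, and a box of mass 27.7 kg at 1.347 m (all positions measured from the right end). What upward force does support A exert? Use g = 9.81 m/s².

Sum moments about support B (its reaction then has zero moment arm).
Beam weight: 21.9 × 9.81 = 214.8 N down at 0.995 m → arm 0.995 m, τ = 214.8 × 0.995 = 213.7 N·m counterclockwise.
Toolbox: 12.9 × 9.81 = 126.5 N down at 0.52 m → arm 0.52 m, τ = 126.5 × 0.52 = 65.78 N·m counterclockwise.
Bag of cement: 21 × 9.81 = 206 N down at 1.774 m → arm 1.774 m, τ = 206 × 1.774 = 365.4 N·m counterclockwise.
Box: 27.7 × 9.81 = 271.7 N down at 1.347 m → arm 1.347 m, τ = 271.7 × 1.347 = 366 N·m counterclockwise.
Net load moment about support B = 1011 N·m counterclockwise.
Reaction R at support A is upward at 1.646 m, arm 1.646 m → moment R × 1.646 clockwise.
Setting net torque to zero: R × 1.646 = 1011 → R = 614 N.

R_A ≈ 614 N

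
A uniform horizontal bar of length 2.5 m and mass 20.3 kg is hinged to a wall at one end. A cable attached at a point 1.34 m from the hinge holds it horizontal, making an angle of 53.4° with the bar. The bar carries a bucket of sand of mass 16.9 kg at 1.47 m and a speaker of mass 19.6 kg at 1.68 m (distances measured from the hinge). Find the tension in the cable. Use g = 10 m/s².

Sum moments about the hinge (the unknown hinge reaction has zero arm there).
Beam weight: 20.3 × 10 = 203 N down at 1.25 m → arm 1.25 m, τ = 203 × 1.25 = 253.8 N·m clockwise.
Bucket of sand: 16.9 × 10 = 169 N down at 1.47 m → arm 1.47 m, τ = 169 × 1.47 = 248.4 N·m clockwise.
Speaker: 19.6 × 10 = 196 N down at 1.68 m → arm 1.68 m, τ = 196 × 1.68 = 329.3 N·m clockwise.
Total clockwise load moment = 831.5 N·m.
The cable tension T acts at 1.34 m; only its component perpendicular to the bar, T sinθ, produces torque. sin 53.4° = 0.8028.
For rotational equilibrium, T × 1.34 × 0.8028 = 831.5, so T = 831.5 / 1.076 = 773 N.

T ≈ 773 N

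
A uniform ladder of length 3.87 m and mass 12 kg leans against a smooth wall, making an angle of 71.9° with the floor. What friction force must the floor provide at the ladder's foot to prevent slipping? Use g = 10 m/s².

Take moments about the foot of the ladder.
Ladder weight 12×10 = 120 N acts at 1.935 m along the ladder; its horizontal arm is 1.935·cos71.9° = 0.6012 m → τ = 72.14 N·m clockwise.
Wall normal N acts horizontally at the top; its moment arm is the height L sinθ = 3.87·sin71.9° = 3.678 m, counterclockwise.
For rotational equilibrium, N × 3.678 = 72.14, so N = 19.6 N.
ΣFx = 0: friction at the foot balances the wall's push, so f = N_wall = 19.6 N.

f ≈ 19.6 N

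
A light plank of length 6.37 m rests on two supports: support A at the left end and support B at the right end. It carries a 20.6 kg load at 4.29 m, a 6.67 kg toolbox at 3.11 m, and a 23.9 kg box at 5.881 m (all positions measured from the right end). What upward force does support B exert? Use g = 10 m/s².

R_B ≈ 120 N

Take moments about support A.
Load: 20.6 × 10 = 206 N down at 4.29 m → arm 2.08 m, τ = 206 × 2.08 = 428.5 N·m clockwise.
Toolbox: 6.67 × 10 = 66.7 N down at 3.11 m → arm 3.26 m, τ = 66.7 × 3.26 = 217.4 N·m clockwise.
Box: 23.9 × 10 = 239 N down at 5.881 m → arm 0.489 m, τ = 239 × 0.489 = 116.9 N·m clockwise.
Net load moment about support A = 762.8 N·m clockwise.
Reaction R at support B is upward at 0 m, arm 6.37 m → moment R × 6.37 counterclockwise.
For rotational equilibrium, R × 6.37 = 762.8, so R = 120 N.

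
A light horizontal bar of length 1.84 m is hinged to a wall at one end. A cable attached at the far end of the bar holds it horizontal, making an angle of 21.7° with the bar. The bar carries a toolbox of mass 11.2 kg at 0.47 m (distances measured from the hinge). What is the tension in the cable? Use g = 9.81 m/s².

T ≈ 75.9 N

Taking torques about the hinge:
Toolbox: 11.2 × 9.81 = 109.9 N down at 0.47 m → arm 0.47 m, τ = 109.9 × 0.47 = 51.65 N·m clockwise.
Total clockwise load moment = 51.65 N·m.
The cable tension T acts at 1.84 m; only its component perpendicular to the bar, T sinθ, produces torque. sin 21.7° = 0.3697.
For rotational equilibrium, T × 1.84 × 0.3697 = 51.65, so T = 51.65 / 0.6802 = 75.9 N.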